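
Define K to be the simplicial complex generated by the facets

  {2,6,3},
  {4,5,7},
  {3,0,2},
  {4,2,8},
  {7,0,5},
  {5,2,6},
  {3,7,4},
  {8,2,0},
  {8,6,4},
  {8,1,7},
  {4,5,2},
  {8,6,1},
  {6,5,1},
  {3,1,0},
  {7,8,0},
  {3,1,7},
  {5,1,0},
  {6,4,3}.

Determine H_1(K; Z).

Order the vertices as 0 < 1 < 2 < 3 < 4 < 5 < 6 < 7 < 8. Listing each simplex with vertices in this order, K has dimension 2 with simplices:

  0-simplices (9): [0], [1], [2], [3], [4], [5], [6], [7], [8]
  1-simplices (27): (27 of them)
  2-simplices (18): [0,1,3], [0,1,5], [0,2,3], [0,2,8], [0,5,7], [0,7,8], [1,3,7], [1,5,6], [1,6,8], [1,7,8], [2,3,6], [2,4,5], [2,4,8], [2,5,6], [3,4,6], [3,4,7], [4,5,7], [4,6,8]

giving chain groups C_0 ≅ Z^9, C_1 ≅ Z^27, C_2 ≅ Z^18.

Boundary ∂_1: C_1 → C_0 maps an edge to its endpoints' difference, ∂[p,q] = q − p.
The 9×27 boundary matrix has rank 8 and Smith normal form diag(1,1,1,1,1,1,1,1).

∂_2: C_2 → C_1 sends each 2-simplex [p,q,r] to [q,r] − [p,r] + [p,q]. For instance
  ∂[1,3,7] = [3,7] − [1,7] + [1,3],
  ∂[1,7,8] = [7,8] − [1,8] + [1,7].
This gives a 27×18 integer matrix of rank 18; reducing to Smith normal form yields diagonal entries (1,1,1,1,1,1,1,1,1,1,1,1,1,1,1,1,1,2).

From H_k ≅ ker(∂_k) / im(∂_{k+1}) we obtain:

  H_1: rank ker ∂_1 − rank ∂_2 = (27 − 8) − 18 = 1, and ∂_2 has invariant factor 2 > 1, so H_1 = Z ⊕ Z/2Z.

H_1 ≅ Z ⊕ Z/2Z.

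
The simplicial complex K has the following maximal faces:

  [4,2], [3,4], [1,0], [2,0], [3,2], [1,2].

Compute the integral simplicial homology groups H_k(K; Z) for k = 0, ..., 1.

We work with the vertex ordering 0 < 1 < 2 < 3 < 4. The simplices of K, each written with vertices in increasing order, are:

  0-simplices (5): [0], [1], [2], [3], [4]
  1-simplices (6): [0,1], [0,2], [1,2], [2,3], [2,4], [3,4]

giving chain groups C_0 ≅ Z^5, C_1 ≅ Z^6.

Boundary ∂_1: C_1 → C_0 is given by ∂[p,q] = [q] − [p]. For instance
  ∂[2,4] = [4] − [2].
The resulting 5×6 matrix has rank 4, and its Smith normal form has invariant factors (1,1,1,1).

Now H_k = ker ∂_k / im ∂_{k+1}, so:

  H_0: rank C_0 − rank ∂_1 = 5 − 4 = 1, and the invariant factors of ∂_1 are all 1, so H_0 = Z.
  H_1: rank ker ∂_1 − rank ∂_2 = (6 − 4) − 0 = 2, and there is no ∂_2, so H_1 = Z^2.

H_0 = Z,  H_1 = Z^2.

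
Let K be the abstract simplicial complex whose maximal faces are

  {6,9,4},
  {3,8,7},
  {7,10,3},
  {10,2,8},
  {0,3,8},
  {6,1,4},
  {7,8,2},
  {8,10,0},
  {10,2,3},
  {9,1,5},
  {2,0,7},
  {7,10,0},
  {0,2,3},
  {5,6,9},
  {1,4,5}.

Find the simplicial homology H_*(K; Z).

We work with the vertex ordering 0 < 1 < 2 < 3 < 4 < 5 < 6 < 7 < 8 < 9 < 10. The simplices of K, each written with vertices in increasing order, are:

  0-simplices (11): [0], [1], [2], [3], [4], [5], [6], [7], [8], [9], [10]
  1-simplices (25): (25 of them)
  2-simplices (15): [0,2,3], [0,2,7], [0,3,8], [0,7,10], [0,8,10], [1,4,5], [1,4,6], [1,5,9], [2,3,10], [2,7,8], [2,8,10], [3,7,8], [3,7,10], [4,6,9], [5,6,9]

so the chain groups are C_0 ≅ Z^11, C_1 ≅ Z^25, C_2 ≅ Z^15.

∂_1: C_1 → C_0 is given by ∂[p,q] = [q] − [p].
The 11×25 boundary matrix has rank 9 and Smith normal form diag(1,1,1,1,1,1,1,1,1).

The boundary map ∂_2: C_2 → C_1 maps a triangle to the signed sum of its edges. For instance
  ∂[2,7,8] = [7,8] − [2,8] + [2,7],
  ∂[1,5,9] = [5,9] − [1,9] + [1,5].
This gives a 25×15 integer matrix of rank 15; reducing to Smith normal form yields diagonal entries (1,1,1,1,1,1,1,1,1,1,1,1,1,1,2).

Reading off H_k = ker ∂_k / im ∂_{k+1}:

  H_0: rank C_0 − rank ∂_1 = 11 − 9 = 2, and the invariant factors of ∂_1 are all 1, so H_0 ≅ Z^2.
  H_1: rank ker ∂_1 − rank ∂_2 = (25 − 9) − 15 = 1, and ∂_2 has invariant factor 2 > 1, so H_1 ≅ Z ⊕ Z/2.
  H_2: rank ker ∂_2 − rank ∂_3 = (15 − 15) − 0 = 0, and there is no ∂_3, so H_2 ≅ 0.

As a check, the Euler characteristic is 11 − 25 + 15 = 1, which agrees with 2 − 1 + 0 = 1.
(K is a triangulation of the disjoint union of the real projective plane RP^2 and the Möbius band.)

H_0 ≅ Z^2,  H_1 ≅ Z ⊕ Z/2,  H_2 = 0.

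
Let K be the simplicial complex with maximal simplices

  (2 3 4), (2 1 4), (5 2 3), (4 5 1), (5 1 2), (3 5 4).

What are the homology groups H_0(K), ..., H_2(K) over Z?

K has 5 vertices, 9 edges, 6 triangles.
rank ∂_0 = 0, rank ∂_1 = 4 ⇒ b_0 = 5 − 0 − 4 = 1; all invariant factors of ∂_1 are 1 so no torsion. So H_0 = Z.
rank ∂_1 = 4, rank ∂_2 = 5 ⇒ b_1 = 9 − 4 − 5 = 0; all invariant factors of ∂_2 are 1 so no torsion. So H_1 = 0.
rank ∂_2 = 5, rank ∂_3 = 0 ⇒ b_2 = 6 − 5 − 0 = 1. So H_2 = Z.

H_0 = Z,  H_1 = 0,  H_2 = Z.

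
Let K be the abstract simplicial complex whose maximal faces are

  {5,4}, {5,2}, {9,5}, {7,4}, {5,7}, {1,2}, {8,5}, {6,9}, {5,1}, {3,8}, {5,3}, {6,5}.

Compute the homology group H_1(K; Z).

Take the total order 1 < 2 < 3 < 4 < 5 < 6 < 7 < 8 < 9 on the vertex set. Then K (dimension 1) consists of the simplices:

  0-simplices (9): [1], [2], [3], [4], [5], [6], [7], [8], [9]
  1-simplices (12): [1,2], [1,5], [2,5], [3,5], [3,8], [4,5], [4,7], [5,6], [5,7], [5,8], [5,9], [6,9]

so the chain groups are C_0 ≅ Z^9, C_1 ≅ Z^12.

∂_1: C_1 → C_0 sends each edge [p,q] (with p < q) to q − p. For instance
  ∂[5,9] = [9] − [5].
As a 9×12 matrix over Z this has rank 8, with invariant factors (1,1,1,1,1,1,1,1).

From H_k ≅ ker(∂_k) / im(∂_{k+1}) we obtain:

  H_1: rank ker ∂_1 − rank ∂_2 = (12 − 8) − 0 = 4, and there is no ∂_2, so H_1 ≅ Z^4.

H_1 ≅ Z^4.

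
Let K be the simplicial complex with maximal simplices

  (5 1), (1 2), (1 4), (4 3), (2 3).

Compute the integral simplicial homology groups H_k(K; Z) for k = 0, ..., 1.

Take the total order 1 < 2 < 3 < 4 < 5 on the vertex set. Then K (dimension 1) consists of the simplices:

  0-simplices (5): [1], [2], [3], [4], [5]
  1-simplices (5): [1,2], [1,4], [1,5], [2,3], [3,4]

so the chain groups are C_0 ≅ Z^5, C_1 ≅ Z^5.

The boundary map ∂_1: C_1 → C_0 sends each edge [p,q] (with p < q) to q − p.
This gives a 5×5 integer matrix of rank 4; reducing to Smith normal form yields diagonal entries (1,1,1,1).

From H_k ≅ ker(∂_k) / im(∂_{k+1}) we obtain:

  H_0: rank C_0 − rank ∂_1 = 5 − 4 = 1, and the invariant factors of ∂_1 are all 1, so H_0 ≅ Z.
  H_1: rank ker ∂_1 − rank ∂_2 = (5 − 4) − 0 = 1, and there is no ∂_2, so H_1 ≅ Z.

As a check, the Euler characteristic is 5 − 5 = 0, which agrees with 1 − 1 = 0.

H_0 = Z,  H_1 = Z.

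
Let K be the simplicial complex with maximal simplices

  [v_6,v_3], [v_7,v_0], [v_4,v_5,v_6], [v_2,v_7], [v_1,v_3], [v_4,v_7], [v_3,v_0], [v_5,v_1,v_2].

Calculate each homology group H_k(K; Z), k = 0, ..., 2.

Take the total order v_0 < v_1 < v_2 < v_3 < v_4 < v_5 < v_6 < v_7 on the vertex set. Then K (dimension 2) consists of the simplices:

  0-simplices (8): [v_0], [v_1], [v_2], [v_3], [v_4], [v_5], [v_6], [v_7]
  1-simplices (12): [v_0,v_3], [v_0,v_7], [v_1,v_2], [v_1,v_3], [v_1,v_5], [v_2,v_5], [v_2,v_7], [v_3,v_6], [v_4,v_5], [v_4,v_6], [v_4,v_7], [v_5,v_6]
  2-simplices (2): [v_1,v_2,v_5], [v_4,v_5,v_6]

Hence C_0 ≅ Z^8, C_1 ≅ Z^12, C_2 ≅ Z^2.

The boundary map ∂_1: C_1 → C_0 sends each edge [p,q] (with p < q) to q − p. For instance
  ∂[v_0,v_7] = [v_7] − [v_0].
As a 8×12 matrix over Z this has rank 7, with invariant factors (1,1,1,1,1,1,1).

∂_2: C_2 → C_1 sends each 2-simplex [p,q,r] to [q,r] − [p,r] + [p,q]. For instance
  ∂[v_1,v_2,v_5] = [v_2,v_5] − [v_1,v_5] + [v_1,v_2],
  ∂[v_4,v_5,v_6] = [v_5,v_6] − [v_4,v_6] + [v_4,v_5].
The resulting 12×2 matrix has rank 2, and its Smith normal form has invariant factors (1,1).

Computing H_k = (kernel of ∂_k) / (image of ∂_{k+1}):

  H_0: rank C_0 − rank ∂_1 = 8 − 7 = 1, and the invariant factors of ∂_1 are all 1, so H_0 ≅ Z.
  H_1: rank ker ∂_1 − rank ∂_2 = (12 − 7) − 2 = 3, and the invariant factors of ∂_2 are all 1, so H_1 ≅ Z^3.
  H_2: rank ker ∂_2 − rank ∂_3 = (2 − 2) − 0 = 0, and there is no ∂_3, so H_2 ≅ 0.

As a check, the Euler characteristic is 8 − 12 + 2 = -2, which agrees with 1 − 3 + 0 = -2.

H_0 ≅ Z,  H_1 ≅ Z^3,  H_2 = 0.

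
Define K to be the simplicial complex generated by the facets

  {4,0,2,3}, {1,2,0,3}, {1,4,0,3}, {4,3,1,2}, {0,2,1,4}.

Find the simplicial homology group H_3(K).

Fix the vertex order 0 < 1 < 2 < 3 < 4 and write every simplex with vertices in increasing order. Then dim K = 3 and the simplices of K are:

  0-simplices (5): [0], [1], [2], [3], [4]
  1-simplices (10): [0,1], [0,2], [0,3], [0,4], [1,2], [1,3], [1,4], [2,3], [2,4], [3,4]
  2-simplices (10): [0,1,2], [0,1,3], [0,1,4], [0,2,3], [0,2,4], [0,3,4], [1,2,3], [1,2,4], [1,3,4], [2,3,4]
  3-simplices (5): [0,1,2,3], [0,1,2,4], [0,1,3,4], [0,2,3,4], [1,2,3,4]

giving chain groups C_0 ≅ Z^5, C_1 ≅ Z^10, C_2 ≅ Z^10, C_3 ≅ Z^5.

∂_1: C_1 → C_0 sends each edge [p,q] (with p < q) to q − p. For instance
  ∂[3,4] = [4] − [3].
As a 5×10 matrix over Z this has rank 4, with invariant factors (1,1,1,1).

∂_2: C_2 → C_1 maps a triangle to the signed sum of its edges. For instance
  ∂[0,2,4] = [2,4] − [0,4] + [0,2],
  ∂[0,1,2] = [1,2] − [0,2] + [0,1].
As a 10×10 matrix over Z this has rank 6, with invariant factors (1,1,1,1,1,1).

Boundary ∂_3: C_3 → C_2 sends each 3-simplex σ to the alternating sum Σ_i (−1)^i (σ with its i-th vertex removed). For instance
  ∂[0,1,3,4] = [1,3,4] − [0,3,4] + [0,1,4] − [0,1,3],
  ∂[0,2,3,4] = [2,3,4] − [0,3,4] + [0,2,4] − [0,2,3].
As a 10×5 matrix over Z this has rank 4, with invariant factors (1,1,1,1).

Now H_k = ker ∂_k / im ∂_{k+1}, so:

  H_3: rank ker ∂_3 − rank ∂_4 = (5 − 4) − 0 = 1, and there is no ∂_4, so H_3 ≅ Z.

H_3 = Z.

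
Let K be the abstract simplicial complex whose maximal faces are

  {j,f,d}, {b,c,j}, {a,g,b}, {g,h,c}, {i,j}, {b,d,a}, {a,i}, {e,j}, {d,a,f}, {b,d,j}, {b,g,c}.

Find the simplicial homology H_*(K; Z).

H_0 = Z,  H_1 = Z,  H_2 = 0.

Take the total order a < b < c < d < e < f < g < h < i < j on the vertex set. Then K (dimension 2) consists of the simplices:

  0-simplices (10): a, b, c, d, e, f, g, h, i, j
  1-simplices (18): ab, ad, af, ag, ai, bc, bd, bg, bj, cg, ch, cj, df, dj, ej, fj, gh, ij
  2-simplices (8): abd, abg, adf, bcg, bcj, bdj, cgh, dfj

giving chain groups C_0 ≅ Z^10, C_1 ≅ Z^18, C_2 ≅ Z^8.

Boundary ∂_1: C_1 → C_0 sends each edge [p,q] (with p < q) to q − p. For instance
  ∂ag = g − a.
The resulting 10×18 matrix has rank 9, and its Smith normal form has invariant factors (1,1,1,1,1,1,1,1,1).

The boundary map ∂_2: C_2 → C_1 acts by ∂[p,q,r] = [q,r] − [p,r] + [p,q]. For instance
  ∂bdj = dj − bj + bd,
  ∂dfj = fj − dj + df.
This gives a 18×8 integer matrix of rank 8; reducing to Smith normal form yields diagonal entries (1,1,1,1,1,1,1,1).

Reading off H_k = ker ∂_k / im ∂_{k+1}:

  H_0: rank C_0 − rank ∂_1 = 10 − 9 = 1, and the invariant factors of ∂_1 are all 1, so H_0 ≅ Z.
  H_1: rank ker ∂_1 − rank ∂_2 = (18 − 9) − 8 = 1, and the invariant factors of ∂_2 are all 1, so H_1 ≅ Z.
  H_2: rank ker ∂_2 − rank ∂_3 = (8 − 8) − 0 = 0, and there is no ∂_3, so H_2 ≅ 0.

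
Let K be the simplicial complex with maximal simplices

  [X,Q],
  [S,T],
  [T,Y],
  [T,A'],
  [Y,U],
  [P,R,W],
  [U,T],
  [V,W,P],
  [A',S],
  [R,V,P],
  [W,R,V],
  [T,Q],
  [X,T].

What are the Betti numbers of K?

Take the total order P < Q < R < S < T < U < V < W < X < Y < A' on the vertex set. Then K (dimension 2) consists of the simplices:

  0-simplices (11): [P], [Q], [R], [S], [T], [U], [V], [W], [X], [Y], [A']
  1-simplices (15): [P,R], [P,V], [P,W], [Q,T], [Q,X], [R,V], [R,W], [S,T], [S,A'], [T,U], [T,X], [T,Y], [T,A'], [U,Y], [V,W]
  2-simplices (4): [P,R,V], [P,R,W], [P,V,W], [R,V,W]

so the chain groups are C_0 ≅ Z^11, C_1 ≅ Z^15, C_2 ≅ Z^4.

Boundary ∂_1: C_1 → C_0 sends each edge [p,q] (with p < q) to q − p.
As a 11×15 matrix over Z this has rank 9, with invariant factors (1,1,1,1,1,1,1,1,1).

Boundary ∂_2: C_2 → C_1 sends each 2-simplex [p,q,r] to [q,r] − [p,r] + [p,q]. For instance
  ∂[P,V,W] = [V,W] − [P,W] + [P,V],
  ∂[P,R,W] = [R,W] − [P,W] + [P,R].
This gives a 15×4 integer matrix of rank 3; reducing to Smith normal form yields diagonal entries (1,1,1).

Reading off H_k = ker ∂_k / im ∂_{k+1}:

  H_0: rank C_0 − rank ∂_1 = 11 − 9 = 2, and the invariant factors of ∂_1 are all 1, so H_0 = Z^2.
  H_1: rank ker ∂_1 − rank ∂_2 = (15 − 9) − 3 = 3, and the invariant factors of ∂_2 are all 1, so H_1 = Z^3.
  H_2: rank ker ∂_2 − rank ∂_3 = (4 − 3) − 0 = 1, and there is no ∂_3, so H_2 = Z.

Hence the Betti numbers are b_0 = 2, b_1 = 3, b_2 = 1.

b_0 = 2, b_1 = 3, b_2 = 1.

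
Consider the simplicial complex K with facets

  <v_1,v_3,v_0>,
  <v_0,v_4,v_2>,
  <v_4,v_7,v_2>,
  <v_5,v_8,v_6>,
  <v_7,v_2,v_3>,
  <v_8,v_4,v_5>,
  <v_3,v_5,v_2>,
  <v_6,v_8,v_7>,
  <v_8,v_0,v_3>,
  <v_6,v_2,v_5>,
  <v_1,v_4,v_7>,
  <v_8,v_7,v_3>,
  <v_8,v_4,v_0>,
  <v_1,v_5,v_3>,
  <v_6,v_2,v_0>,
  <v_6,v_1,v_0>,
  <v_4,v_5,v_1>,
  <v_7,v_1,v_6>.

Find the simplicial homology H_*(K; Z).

H_0 ≅ Z,  H_1 ≅ Z^2,  H_2 ≅ Z.

Take the total order v_0 < v_1 < v_2 < v_3 < v_4 < v_5 < v_6 < v_7 < v_8 on the vertex set. Then K (dimension 2) consists of the simplices:

  0-simplices (9): [v_0], [v_1], [v_2], [v_3], [v_4], [v_5], [v_6], [v_7], [v_8]
  1-simplices (27): (27 of them)
  2-simplices (18): (18 of them)

so the chain groups are C_0 ≅ Z^9, C_1 ≅ Z^27, C_2 ≅ Z^18.

Boundary ∂_1: C_1 → C_0 maps an edge to its endpoints' difference, ∂[p,q] = q − p. For instance
  ∂[v_3,v_8] = [v_8] − [v_3].
The resulting 9×27 matrix has rank 8, and its Smith normal form has invariant factors (1,1,1,1,1,1,1,1).

Boundary ∂_2: C_2 → C_1 maps a triangle to the signed sum of its edges. For instance
  ∂[v_2,v_3,v_7] = [v_3,v_7] − [v_2,v_7] + [v_2,v_3],
  ∂[v_1,v_4,v_5] = [v_4,v_5] − [v_1,v_5] + [v_1,v_4].
This gives a 27×18 integer matrix of rank 17; reducing to Smith normal form yields diagonal entries (1,1,1,1,1,1,1,1,1,1,1,1,1,1,1,1,1).

Reading off H_k = ker ∂_k / im ∂_{k+1}:

  H_0: rank C_0 − rank ∂_1 = 9 − 8 = 1, and the invariant factors of ∂_1 are all 1, so H_0 = Z.
  H_1: rank ker ∂_1 − rank ∂_2 = (27 − 8) − 17 = 2, and the invariant factors of ∂_2 are all 1, so H_1 = Z^2.
  H_2: rank ker ∂_2 − rank ∂_3 = (18 − 17) − 0 = 1, and there is no ∂_3, so H_2 = Z.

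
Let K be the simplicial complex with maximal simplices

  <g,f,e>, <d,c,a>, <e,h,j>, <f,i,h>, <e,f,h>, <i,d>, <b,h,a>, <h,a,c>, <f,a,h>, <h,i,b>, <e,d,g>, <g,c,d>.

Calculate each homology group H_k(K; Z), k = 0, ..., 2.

K has 10 vertices, 22 edges, 11 triangles.
rank ∂_0 = 0, rank ∂_1 = 9 ⇒ b_0 = 10 − 0 − 9 = 1; all invariant factors of ∂_1 are 1 so no torsion. So H_0 ≅ Z.
rank ∂_1 = 9, rank ∂_2 = 11 ⇒ b_1 = 22 − 9 − 11 = 2; all invariant factors of ∂_2 are 1 so no torsion. So H_1 ≅ Z^2.
rank ∂_2 = 11, rank ∂_3 = 0 ⇒ b_2 = 11 − 11 − 0 = 0. So H_2 ≅ 0.

H_0 = Z,  H_1 = Z^2,  H_2 = 0.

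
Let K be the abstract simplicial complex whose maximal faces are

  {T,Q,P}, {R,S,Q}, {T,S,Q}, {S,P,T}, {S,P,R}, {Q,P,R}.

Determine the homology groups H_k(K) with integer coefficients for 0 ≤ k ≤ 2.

K has 5 vertices, 9 edges, 6 triangles.
rank ∂_0 = 0, rank ∂_1 = 4 ⇒ b_0 = 5 − 0 − 4 = 1; all invariant factors of ∂_1 are 1 so no torsion. So H_0 ≅ Z.
rank ∂_1 = 4, rank ∂_2 = 5 ⇒ b_1 = 9 − 4 − 5 = 0; all invariant factors of ∂_2 are 1 so no torsion. So H_1 ≅ 0.
rank ∂_2 = 5, rank ∂_3 = 0 ⇒ b_2 = 6 − 5 − 0 = 1. So H_2 ≅ Z.

H_0 ≅ Z,  H_1 = 0,  H_2 ≅ Z.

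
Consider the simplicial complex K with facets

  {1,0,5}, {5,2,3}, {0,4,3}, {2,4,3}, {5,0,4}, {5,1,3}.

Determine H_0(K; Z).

We work with the vertex ordering 0 < 1 < 2 < 3 < 4 < 5. The simplices of K, each written with vertices in increasing order, are:

  0-simplices (6): [0], [1], [2], [3], [4], [5]
  1-simplices (12): [0,1], [0,3], [0,4], [0,5], [1,3], [1,5], [2,3], [2,4], [2,5], [3,4], [3,5], [4,5]
  2-simplices (6): [0,1,5], [0,3,4], [0,4,5], [1,3,5], [2,3,4], [2,3,5]

giving chain groups C_0 ≅ Z^6, C_1 ≅ Z^12, C_2 ≅ Z^6.

∂_1: C_1 → C_0 maps an edge to its endpoints' difference, ∂[p,q] = q − p. For instance
  ∂[0,5] = [5] − [0].
As a 6×12 matrix over Z this has rank 5, with invariant factors (1,1,1,1,1).

Boundary ∂_2: C_2 → C_1 acts by ∂[p,q,r] = [q,r] − [p,r] + [p,q]. For instance
  ∂[2,3,4] = [3,4] − [2,4] + [2,3],
  ∂[2,3,5] = [3,5] − [2,5] + [2,3].
The resulting 12×6 matrix has rank 6, and its Smith normal form has invariant factors (1,1,1,1,1,1).

Computing H_k = (kernel of ∂_k) / (image of ∂_{k+1}):

  H_0: rank C_0 − rank ∂_1 = 6 − 5 = 1, and the invariant factors of ∂_1 are all 1, so H_0 = Z.

H_0 = Z.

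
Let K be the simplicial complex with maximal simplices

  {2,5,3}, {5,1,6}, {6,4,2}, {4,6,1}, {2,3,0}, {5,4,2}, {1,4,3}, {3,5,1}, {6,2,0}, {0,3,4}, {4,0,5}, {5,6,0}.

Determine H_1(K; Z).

We work with the vertex ordering 0 < 1 < 2 < 3 < 4 < 5 < 6. The simplices of K, each written with vertices in increasing order, are:

  0-simplices (7): [0], [1], [2], [3], [4], [5], [6]
  1-simplices (18): [0,2], [0,3], [0,4], [0,5], [0,6], [1,3], [1,4], [1,5], [1,6], [2,3], [2,4], [2,5], [2,6], [3,4], [3,5], [4,5], [4,6], [5,6]
  2-simplices (12): [0,2,3], [0,2,6], [0,3,4], [0,4,5], [0,5,6], [1,3,4], [1,3,5], [1,4,6], [1,5,6], [2,3,5], [2,4,5], [2,4,6]

Hence C_0 ≅ Z^7, C_1 ≅ Z^18, C_2 ≅ Z^12.

The boundary map ∂_1: C_1 → C_0 maps an edge to its endpoints' difference, ∂[p,q] = q − p. For instance
  ∂[1,4] = [4] − [1].
The 7×18 boundary matrix has rank 6 and Smith normal form diag(1,1,1,1,1,1).

∂_2: C_2 → C_1 sends each 2-simplex [p,q,r] to [q,r] − [p,r] + [p,q]. For instance
  ∂[2,4,5] = [4,5] − [2,5] + [2,4],
  ∂[1,4,6] = [4,6] − [1,6] + [1,4].
The 18×12 boundary matrix has rank 12 and Smith normal form diag(1,1,1,1,1,1,1,1,1,1,1,2).

Computing H_k = (kernel of ∂_k) / (image of ∂_{k+1}):

  H_1: rank ker ∂_1 − rank ∂_2 = (18 − 6) − 12 = 0, and ∂_2 has invariant factor 2 > 1, so H_1 ≅ Z/2.

(K is a triangulation of the real projective plane RP^2.)

H_1 = Z/2.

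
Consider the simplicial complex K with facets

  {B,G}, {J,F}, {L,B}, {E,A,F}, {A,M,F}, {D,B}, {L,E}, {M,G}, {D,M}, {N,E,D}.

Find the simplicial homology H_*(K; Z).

H_0 ≅ Z,  H_1 ≅ Z^3,  H_2 = 0.

Take the total order A < B < D < E < F < G < J < L < M < N on the vertex set. Then K (dimension 2) consists of the simplices:

  0-simplices (10): A, B, D, E, F, G, J, L, M, N
  1-simplices (15): AE, AF, AM, BD, BG, BL, DE, DM, DN, EF, EL, EN, FJ, FM, GM
  2-simplices (3): AEF, AFM, DEN

giving chain groups C_0 ≅ Z^10, C_1 ≅ Z^15, C_2 ≅ Z^3.

∂_1: C_1 → C_0 maps an edge to its endpoints' difference, ∂[p,q] = q − p. For instance
  ∂BD = D − B.
As a 10×15 matrix over Z this has rank 9, with invariant factors (1,1,1,1,1,1,1,1,1).

∂_2: C_2 → C_1 sends each 2-simplex [p,q,r] to [q,r] − [p,r] + [p,q]. For instance
  ∂DEN = EN − DN + DE,
  ∂AFM = FM − AM + AF.
As a 15×3 matrix over Z this has rank 3, with invariant factors (1,1,1).

From H_k ≅ ker(∂_k) / im(∂_{k+1}) we obtain:

  H_0: rank C_0 − rank ∂_1 = 10 − 9 = 1, and the invariant factors of ∂_1 are all 1, so H_0 ≅ Z.
  H_1: rank ker ∂_1 − rank ∂_2 = (15 − 9) − 3 = 3, and the invariant factors of ∂_2 are all 1, so H_1 ≅ Z^3.
  H_2: rank ker ∂_2 − rank ∂_3 = (3 − 3) − 0 = 0, and there is no ∂_3, so H_2 ≅ 0.

As a check, the Euler characteristic is 10 − 15 + 3 = -2, which agrees with 1 − 3 + 0 = -2.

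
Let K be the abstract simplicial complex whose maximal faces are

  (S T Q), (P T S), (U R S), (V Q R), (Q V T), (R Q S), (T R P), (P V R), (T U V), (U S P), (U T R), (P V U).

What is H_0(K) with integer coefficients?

Fix the vertex order P < Q < R < S < T < U < V and write every simplex with vertices in increasing order. Then dim K = 2 and the simplices of K are:

  0-simplices (7): P, Q, R, S, T, U, V
  1-simplices (18): PR, PS, PT, PU, PV, QR, QS, QT, QV, RS, RT, RU, RV, ST, SU, TU, TV, UV
  2-simplices (12): PRT, PRV, PST, PSU, PUV, QRS, QRV, QST, QTV, RSU, RTU, TUV

so the chain groups are C_0 ≅ Z^7, C_1 ≅ Z^18, C_2 ≅ Z^12.

The boundary map ∂_1: C_1 → C_0 maps an edge to its endpoints' difference, ∂[p,q] = q − p.
The 7×18 boundary matrix has rank 6 and Smith normal form diag(1,1,1,1,1,1).

The boundary map ∂_2: C_2 → C_1 sends each 2-simplex [p,q,r] to [q,r] − [p,r] + [p,q]. For instance
  ∂PSU = SU − PU + PS,
  ∂QRV = RV − QV + QR.
The 18×12 boundary matrix has rank 12 and Smith normal form diag(1,1,1,1,1,1,1,1,1,1,1,2).

Computing H_k = (kernel of ∂_k) / (image of ∂_{k+1}):

  H_0: rank C_0 − rank ∂_1 = 7 − 6 = 1, and the invariant factors of ∂_1 are all 1, so H_0 ≅ Z.

H_0 = Z.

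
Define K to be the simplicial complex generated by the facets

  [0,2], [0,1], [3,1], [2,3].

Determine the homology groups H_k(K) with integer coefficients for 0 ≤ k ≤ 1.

H_0 ≅ Z,  H_1 ≅ Z.

We work with the vertex ordering 0 < 1 < 2 < 3. The simplices of K, each written with vertices in increasing order, are:

  0-simplices (4): [0], [1], [2], [3]
  1-simplices (4): [0,1], [0,2], [1,3], [2,3]

so the chain groups are C_0 ≅ Z^4, C_1 ≅ Z^4.

∂_1: C_1 → C_0 sends each edge [p,q] (with p < q) to q − p. For instance
  ∂[1,3] = [3] − [1].
The 4×4 boundary matrix has rank 3 and Smith normal form diag(1,1,1).

Reading off H_k = ker ∂_k / im ∂_{k+1}:

  H_0: rank C_0 − rank ∂_1 = 4 − 3 = 1, and the invariant factors of ∂_1 are all 1, so H_0 ≅ Z.
  H_1: rank ker ∂_1 − rank ∂_2 = (4 − 3) − 0 = 1, and there is no ∂_2, so H_1 ≅ Z.

As a check, the Euler characteristic is 4 − 4 = 0, which agrees with 1 − 1 = 0.
(K is a triangulation of the circle S^1.)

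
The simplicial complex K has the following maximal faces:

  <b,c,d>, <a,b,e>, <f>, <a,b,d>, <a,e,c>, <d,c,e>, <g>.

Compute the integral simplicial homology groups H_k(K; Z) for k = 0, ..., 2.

K has 7 vertices, 10 edges, 5 triangles.
rank ∂_0 = 0, rank ∂_1 = 4 ⇒ b_0 = 7 − 0 − 4 = 3; all invariant factors of ∂_1 are 1 so no torsion. So H_0 = Z^3.
rank ∂_1 = 4, rank ∂_2 = 5 ⇒ b_1 = 10 − 4 − 5 = 1; all invariant factors of ∂_2 are 1 so no torsion. So H_1 = Z.
rank ∂_2 = 5, rank ∂_3 = 0 ⇒ b_2 = 5 − 5 − 0 = 0. So H_2 = 0.

H_0 ≅ Z^3,  H_1 ≅ Z,  H_2 = 0.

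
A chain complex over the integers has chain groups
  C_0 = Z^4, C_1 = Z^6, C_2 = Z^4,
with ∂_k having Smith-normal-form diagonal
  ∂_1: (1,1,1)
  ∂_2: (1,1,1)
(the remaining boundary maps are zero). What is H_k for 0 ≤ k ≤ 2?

H_0 = Z,  H_1 = 0,  H_2 = Z.

H_0: b_0 = 4 − 0 − 3 = 1; torsion from ∂_1 factors > 1: none. So H_0 = Z.
H_1: b_1 = 6 − 3 − 3 = 0; torsion from ∂_2 factors > 1: none. So H_1 = 0.
H_2: b_2 = 4 − 3 − 0 = 1; torsion from ∂_3 factors > 1: none. So H_2 = Z.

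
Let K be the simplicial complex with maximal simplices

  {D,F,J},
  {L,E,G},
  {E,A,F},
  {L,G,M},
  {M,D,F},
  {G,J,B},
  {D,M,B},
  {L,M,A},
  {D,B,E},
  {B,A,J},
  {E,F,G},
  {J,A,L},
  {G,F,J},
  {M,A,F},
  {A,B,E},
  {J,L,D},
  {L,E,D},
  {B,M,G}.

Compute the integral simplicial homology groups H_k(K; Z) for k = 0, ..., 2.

H_0 ≅ Z,  H_1 ≅ Z^2,  H_2 ≅ Z.

Fix the vertex order A < B < D < E < F < G < J < L < M and write every simplex with vertices in increasing order. Then dim K = 2 and the simplices of K are:

  0-simplices (9): A, B, D, E, F, G, J, L, M
  1-simplices (27): AB, AE, AF, AJ, AL, AM, BD, BE, BG, BJ, BM, DE, DF, DJ, DL, DM, EF, EG, EL, FG, FJ, FM, GJ, GL, GM, JL, LM
  2-simplices (18): ABE, ABJ, AEF, AFM, AJL, ALM, BDE, BDM, BGJ, BGM, DEL, DFJ, DFM, DJL, EFG, EGL, FGJ, GLM

Hence C_0 ≅ Z^9, C_1 ≅ Z^27, C_2 ≅ Z^18.

The boundary map ∂_1: C_1 → C_0 maps an edge to its endpoints' difference, ∂[p,q] = q − p. For instance
  ∂AB = B − A.
As a 9×27 matrix over Z this has rank 8, with invariant factors (1,1,1,1,1,1,1,1).

∂_2: C_2 → C_1 maps a triangle to the signed sum of its edges. For instance
  ∂DFJ = FJ − DJ + DF,
  ∂DFM = FM − DM + DF.
The resulting 27×18 matrix has rank 17, and its Smith normal form has invariant factors (1,1,1,1,1,1,1,1,1,1,1,1,1,1,1,1,1).

Reading off H_k = ker ∂_k / im ∂_{k+1}:

  H_0: rank C_0 − rank ∂_1 = 9 − 8 = 1, and the invariant factors of ∂_1 are all 1, so H_0 = Z.
  H_1: rank ker ∂_1 − rank ∂_2 = (27 − 8) − 17 = 2, and the invariant factors of ∂_2 are all 1, so H_1 = Z^2.
  H_2: rank ker ∂_2 − rank ∂_3 = (18 − 17) − 0 = 1, and there is no ∂_3, so H_2 = Z.

As a check, the Euler characteristic is 9 − 27 + 18 = 0, which agrees with 1 − 2 + 1 = 0.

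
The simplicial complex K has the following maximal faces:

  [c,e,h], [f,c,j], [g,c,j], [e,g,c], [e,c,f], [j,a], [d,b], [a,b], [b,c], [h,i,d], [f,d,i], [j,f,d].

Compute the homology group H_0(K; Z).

Fix the vertex order a < b < c < d < e < f < g < h < i < j and write every simplex with vertices in increasing order. Then dim K = 2 and the simplices of K are:

  0-simplices (10): a, b, c, d, e, f, g, h, i, j
  1-simplices (20): ab, aj, bc, bd, ce, cf, cg, ch, cj, df, dh, di, dj, ef, eg, eh, fi, fj, gj, hi
  2-simplices (8): cef, ceg, ceh, cfj, cgj, dfi, dfj, dhi

so the chain groups are C_0 ≅ Z^10, C_1 ≅ Z^20, C_2 ≅ Z^8.

The boundary map ∂_1: C_1 → C_0 maps an edge to its endpoints' difference, ∂[p,q] = q − p. For instance
  ∂di = i − d.
As a 10×20 matrix over Z this has rank 9, with invariant factors (1,1,1,1,1,1,1,1,1).

Boundary ∂_2: C_2 → C_1 sends each 2-simplex [p,q,r] to [q,r] − [p,r] + [p,q]. For instance
  ∂dhi = hi − di + dh,
  ∂cef = ef − cf + ce.
The resulting 20×8 matrix has rank 8, and its Smith normal form has invariant factors (1,1,1,1,1,1,1,1).

Computing H_k = (kernel of ∂_k) / (image of ∂_{k+1}):

  H_0: rank C_0 − rank ∂_1 = 10 − 9 = 1, and the invariant factors of ∂_1 are all 1, so H_0 = Z.

H_0 ≅ Z.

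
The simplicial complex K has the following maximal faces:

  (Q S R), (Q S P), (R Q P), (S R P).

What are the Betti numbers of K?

K has 4 vertices, 6 edges, 4 triangles.
rank ∂_0 = 0, rank ∂_1 = 3 ⇒ b_0 = 4 − 0 − 3 = 1; all invariant factors of ∂_1 are 1 so no torsion. So H_0 ≅ Z.
rank ∂_1 = 3, rank ∂_2 = 3 ⇒ b_1 = 6 − 3 − 3 = 0; all invariant factors of ∂_2 are 1 so no torsion. So H_1 ≅ 0.
rank ∂_2 = 3, rank ∂_3 = 0 ⇒ b_2 = 4 − 3 − 0 = 1. So H_2 ≅ Z.

b_0 = 1, b_1 = 0, b_2 = 1.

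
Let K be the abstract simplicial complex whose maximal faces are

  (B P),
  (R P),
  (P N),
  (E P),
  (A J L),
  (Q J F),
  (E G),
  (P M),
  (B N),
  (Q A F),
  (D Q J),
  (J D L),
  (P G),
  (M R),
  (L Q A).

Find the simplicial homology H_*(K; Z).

We work with the vertex ordering A < B < D < E < F < G < J < L < M < N < P < Q < R. The simplices of K, each written with vertices in increasing order, are:

  0-simplices (13): A, B, D, E, F, G, J, L, M, N, P, Q, R
  1-simplices (21): AF, AJ, AL, AQ, BN, BP, DJ, DL, DQ, EG, EP, FJ, FQ, GP, JL, JQ, LQ, MP, MR, NP, PR
  2-simplices (6): AFQ, AJL, ALQ, DJL, DJQ, FJQ

giving chain groups C_0 ≅ Z^13, C_1 ≅ Z^21, C_2 ≅ Z^6.

Boundary ∂_1: C_1 → C_0 maps an edge to its endpoints' difference, ∂[p,q] = q − p.
As a 13×21 matrix over Z this has rank 11, with invariant factors (1,1,1,1,1,1,1,1,1,1,1).

The boundary map ∂_2: C_2 → C_1 sends each 2-simplex [p,q,r] to [q,r] − [p,r] + [p,q]. For instance
  ∂DJQ = JQ − DQ + DJ,
  ∂DJL = JL − DL + DJ.
This gives a 21×6 integer matrix of rank 6; reducing to Smith normal form yields diagonal entries (1,1,1,1,1,1).

Now H_k = ker ∂_k / im ∂_{k+1}, so:

  H_0: rank C_0 − rank ∂_1 = 13 − 11 = 2, and the invariant factors of ∂_1 are all 1, so H_0 = Z^2.
  H_1: rank ker ∂_1 − rank ∂_2 = (21 − 11) − 6 = 4, and the invariant factors of ∂_2 are all 1, so H_1 = Z^4.
  H_2: rank ker ∂_2 − rank ∂_3 = (6 − 6) − 0 = 0, and there is no ∂_3, so H_2 = 0.

H_0 ≅ Z^2,  H_1 ≅ Z^4,  H_2 = 0.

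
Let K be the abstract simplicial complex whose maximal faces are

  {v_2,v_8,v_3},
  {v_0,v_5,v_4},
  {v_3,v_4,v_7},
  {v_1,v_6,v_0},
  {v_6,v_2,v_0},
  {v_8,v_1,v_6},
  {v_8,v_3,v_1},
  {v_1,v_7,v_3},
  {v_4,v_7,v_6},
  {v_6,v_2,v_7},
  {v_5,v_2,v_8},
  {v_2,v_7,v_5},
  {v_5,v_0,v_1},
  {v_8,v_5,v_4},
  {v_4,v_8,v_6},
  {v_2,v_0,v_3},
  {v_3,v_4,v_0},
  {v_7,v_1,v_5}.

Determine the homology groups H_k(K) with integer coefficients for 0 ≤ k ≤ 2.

We work with the vertex ordering v_0 < v_1 < v_2 < v_3 < v_4 < v_5 < v_6 < v_7 < v_8. The simplices of K, each written with vertices in increasing order, are:

  0-simplices (9): [v_0], [v_1], [v_2], [v_3], [v_4], [v_5], [v_6], [v_7], [v_8]
  1-simplices (27): (27 of them)
  2-simplices (18): (18 of them)

Hence C_0 ≅ Z^9, C_1 ≅ Z^27, C_2 ≅ Z^18.

∂_1: C_1 → C_0 sends each edge [p,q] (with p < q) to q − p. For instance
  ∂[v_1,v_8] = [v_8] − [v_1].
This gives a 9×27 integer matrix of rank 8; reducing to Smith normal form yields diagonal entries (1,1,1,1,1,1,1,1).

∂_2: C_2 → C_1 acts by ∂[p,q,r] = [q,r] − [p,r] + [p,q]. For instance
  ∂[v_1,v_3,v_8] = [v_3,v_8] − [v_1,v_8] + [v_1,v_3],
  ∂[v_2,v_6,v_7] = [v_6,v_7] − [v_2,v_7] + [v_2,v_6].
The resulting 27×18 matrix has rank 17, and its Smith normal form has invariant factors (1,1,1,1,1,1,1,1,1,1,1,1,1,1,1,1,1).

Computing H_k = (kernel of ∂_k) / (image of ∂_{k+1}):

  H_0: rank C_0 − rank ∂_1 = 9 − 8 = 1, and the invariant factors of ∂_1 are all 1, so H_0 ≅ Z.
  H_1: rank ker ∂_1 − rank ∂_2 = (27 − 8) − 17 = 2, and the invariant factors of ∂_2 are all 1, so H_1 ≅ Z^2.
  H_2: rank ker ∂_2 − rank ∂_3 = (18 − 17) − 0 = 1, and there is no ∂_3, so H_2 ≅ Z.

H_0 ≅ Z,  H_1 ≅ Z^2,  H_2 ≅ Z.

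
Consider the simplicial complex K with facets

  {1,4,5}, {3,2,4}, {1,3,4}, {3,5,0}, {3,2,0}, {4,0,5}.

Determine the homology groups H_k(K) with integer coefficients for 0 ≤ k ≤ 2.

H_0 = Z,  H_1 = Z,  H_2 = 0.

We work with the vertex ordering 0 < 1 < 2 < 3 < 4 < 5. The simplices of K, each written with vertices in increasing order, are:

  0-simplices (6): [0], [1], [2], [3], [4], [5]
  1-simplices (12): [0,2], [0,3], [0,4], [0,5], [1,3], [1,4], [1,5], [2,3], [2,4], [3,4], [3,5], [4,5]
  2-simplices (6): [0,2,3], [0,3,5], [0,4,5], [1,3,4], [1,4,5], [2,3,4]

so the chain groups are C_0 ≅ Z^6, C_1 ≅ Z^12, C_2 ≅ Z^6.

The boundary map ∂_1: C_1 → C_0 sends each edge [p,q] (with p < q) to q − p. For instance
  ∂[0,2] = [2] − [0].
The 6×12 boundary matrix has rank 5 and Smith normal form diag(1,1,1,1,1).

∂_2: C_2 → C_1 acts by ∂[p,q,r] = [q,r] − [p,r] + [p,q]. For instance
  ∂[0,2,3] = [2,3] − [0,3] + [0,2],
  ∂[1,3,4] = [3,4] − [1,4] + [1,3].
The 12×6 boundary matrix has rank 6 and Smith normal form diag(1,1,1,1,1,1).

Reading off H_k = ker ∂_k / im ∂_{k+1}:

  H_0: rank C_0 − rank ∂_1 = 6 − 5 = 1, and the invariant factors of ∂_1 are all 1, so H_0 = Z.
  H_1: rank ker ∂_1 − rank ∂_2 = (12 − 5) − 6 = 1, and the invariant factors of ∂_2 are all 1, so H_1 = Z.
  H_2: rank ker ∂_2 − rank ∂_3 = (6 − 6) − 0 = 0, and there is no ∂_3, so H_2 = 0.

As a check, the Euler characteristic is 6 − 12 + 6 = 0, which agrees with 1 − 1 + 0 = 0.
(K is a triangulation of the cylinder S^1 x I.)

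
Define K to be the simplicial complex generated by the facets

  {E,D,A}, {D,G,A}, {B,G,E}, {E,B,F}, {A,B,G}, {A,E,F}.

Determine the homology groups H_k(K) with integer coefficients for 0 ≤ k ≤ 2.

H_0 ≅ Z,  H_1 ≅ Z,  H_2 = 0.

Fix the vertex order A < B < D < E < F < G and write every simplex with vertices in increasing order. Then dim K = 2 and the simplices of K are:

  0-simplices (6): A, B, D, E, F, G
  1-simplices (12): AB, AD, AE, AF, AG, BE, BF, BG, DE, DG, EF, EG
  2-simplices (6): ABG, ADE, ADG, AEF, BEF, BEG

Hence C_0 ≅ Z^6, C_1 ≅ Z^12, C_2 ≅ Z^6.

∂_1: C_1 → C_0 sends each edge [p,q] (with p < q) to q − p. For instance
  ∂BE = E − B.
The 6×12 boundary matrix has rank 5 and Smith normal form diag(1,1,1,1,1).

∂_2: C_2 → C_1 acts by ∂[p,q,r] = [q,r] − [p,r] + [p,q]. For instance
  ∂ABG = BG − AG + AB,
  ∂BEG = EG − BG + BE.
The 12×6 boundary matrix has rank 6 and Smith normal form diag(1,1,1,1,1,1).

From H_k ≅ ker(∂_k) / im(∂_{k+1}) we obtain:

  H_0: rank C_0 − rank ∂_1 = 6 − 5 = 1, and the invariant factors of ∂_1 are all 1, so H_0 = Z.
  H_1: rank ker ∂_1 − rank ∂_2 = (12 − 5) − 6 = 1, and the invariant factors of ∂_2 are all 1, so H_1 = Z.
  H_2: rank ker ∂_2 − rank ∂_3 = (6 − 6) − 0 = 0, and there is no ∂_3, so H_2 = 0.

(K is a triangulation of the cylinder S^1 x I.)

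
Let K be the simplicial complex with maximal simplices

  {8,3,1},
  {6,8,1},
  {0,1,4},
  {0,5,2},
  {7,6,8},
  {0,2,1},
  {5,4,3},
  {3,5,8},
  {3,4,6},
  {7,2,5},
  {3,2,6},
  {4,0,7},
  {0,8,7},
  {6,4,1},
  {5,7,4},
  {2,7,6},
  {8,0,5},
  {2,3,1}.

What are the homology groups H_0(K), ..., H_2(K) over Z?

We work with the vertex ordering 0 < 1 < 2 < 3 < 4 < 5 < 6 < 7 < 8. The simplices of K, each written with vertices in increasing order, are:

  0-simplices (9): [0], [1], [2], [3], [4], [5], [6], [7], [8]
  1-simplices (27): (27 of them)
  2-simplices (18): [0,1,2], [0,1,4], [0,2,5], [0,4,7], [0,5,8], [0,7,8], [1,2,3], [1,3,8], [1,4,6], [1,6,8], [2,3,6], [2,5,7], [2,6,7], [3,4,5], [3,4,6], [3,5,8], [4,5,7], [6,7,8]

Hence C_0 ≅ Z^9, C_1 ≅ Z^27, C_2 ≅ Z^18.

Boundary ∂_1: C_1 → C_0 maps an edge to its endpoints' difference, ∂[p,q] = q − p.
The resulting 9×27 matrix has rank 8, and its Smith normal form has invariant factors (1,1,1,1,1,1,1,1).

The boundary map ∂_2: C_2 → C_1 acts by ∂[p,q,r] = [q,r] − [p,r] + [p,q]. For instance
  ∂[2,6,7] = [6,7] − [2,7] + [2,6],
  ∂[3,4,6] = [4,6] − [3,6] + [3,4].
The 27×18 boundary matrix has rank 18 and Smith normal form diag(1,1,1,1,1,1,1,1,1,1,1,1,1,1,1,1,1,2).

From H_k ≅ ker(∂_k) / im(∂_{k+1}) we obtain:

  H_0: rank C_0 − rank ∂_1 = 9 − 8 = 1, and the invariant factors of ∂_1 are all 1, so H_0 ≅ Z.
  H_1: rank ker ∂_1 − rank ∂_2 = (27 − 8) − 18 = 1, and ∂_2 has invariant factor 2 > 1, so H_1 ≅ Z × Z/2.
  H_2: rank ker ∂_2 − rank ∂_3 = (18 − 18) − 0 = 0, and there is no ∂_3, so H_2 ≅ 0.

As a check, the Euler characteristic is 9 − 27 + 18 = 0, which agrees with 1 − 1 + 0 = 0.

H_0 = Z,  H_1 = Z × Z/2,  H_2 = 0.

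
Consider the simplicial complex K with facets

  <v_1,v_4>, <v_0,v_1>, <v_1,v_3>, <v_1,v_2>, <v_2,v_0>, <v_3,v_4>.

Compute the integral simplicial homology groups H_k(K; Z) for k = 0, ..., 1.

H_0 ≅ Z,  H_1 ≅ Z^2.

Order the vertices as v_0 < v_1 < v_2 < v_3 < v_4. Listing each simplex with vertices in this order, K has dimension 1 with simplices:

  0-simplices (5): [v_0], [v_1], [v_2], [v_3], [v_4]
  1-simplices (6): [v_0,v_1], [v_0,v_2], [v_1,v_2], [v_1,v_3], [v_1,v_4], [v_3,v_4]

so the chain groups are C_0 ≅ Z^5, C_1 ≅ Z^6.

∂_1: C_1 → C_0 maps an edge to its endpoints' difference, ∂[p,q] = q − p. For instance
  ∂[v_3,v_4] = [v_4] − [v_3].
This gives a 5×6 integer matrix of rank 4; reducing to Smith normal form yields diagonal entries (1,1,1,1).

Reading off H_k = ker ∂_k / im ∂_{k+1}:

  H_0: rank C_0 − rank ∂_1 = 5 − 4 = 1, and the invariant factors of ∂_1 are all 1, so H_0 ≅ Z.
  H_1: rank ker ∂_1 − rank ∂_2 = (6 − 4) − 0 = 2, and there is no ∂_2, so H_1 ≅ Z^2.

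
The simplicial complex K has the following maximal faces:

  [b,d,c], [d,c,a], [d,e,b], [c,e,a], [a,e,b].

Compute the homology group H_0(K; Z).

H_0 = Z.

Take the total order a < b < c < d < e on the vertex set. Then K (dimension 2) consists of the simplices:

  0-simplices (5): a, b, c, d, e
  1-simplices (10): ab, ac, ad, ae, bc, bd, be, cd, ce, de
  2-simplices (5): abe, acd, ace, bcd, bde

giving chain groups C_0 ≅ Z^5, C_1 ≅ Z^10, C_2 ≅ Z^5.

The boundary map ∂_1: C_1 → C_0 is given by ∂[p,q] = [q] − [p].
The 5×10 boundary matrix has rank 4 and Smith normal form diag(1,1,1,1).

∂_2: C_2 → C_1 acts by ∂[p,q,r] = [q,r] − [p,r] + [p,q]. For instance
  ∂abe = be − ae + ab,
  ∂bcd = cd − bd + bc.
This gives a 10×5 integer matrix of rank 5; reducing to Smith normal form yields diagonal entries (1,1,1,1,1).

Now H_k = ker ∂_k / im ∂_{k+1}, so:

  H_0: rank C_0 − rank ∂_1 = 5 − 4 = 1, and the invariant factors of ∂_1 are all 1, so H_0 ≅ Z.

(K is a triangulation of the Möbius band.)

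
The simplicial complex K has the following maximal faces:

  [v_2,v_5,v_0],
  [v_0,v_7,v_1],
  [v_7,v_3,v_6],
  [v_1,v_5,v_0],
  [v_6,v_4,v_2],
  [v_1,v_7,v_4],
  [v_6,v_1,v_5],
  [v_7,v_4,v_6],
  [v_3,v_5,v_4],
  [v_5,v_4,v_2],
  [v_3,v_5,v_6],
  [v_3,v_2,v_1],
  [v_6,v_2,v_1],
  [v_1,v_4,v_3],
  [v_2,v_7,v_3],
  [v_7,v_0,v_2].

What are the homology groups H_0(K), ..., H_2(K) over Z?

H_0 = Z,  H_1 = Z^2,  H_2 = Z.

Order the vertices as v_0 < v_1 < v_2 < v_3 < v_4 < v_5 < v_6 < v_7. Listing each simplex with vertices in this order, K has dimension 2 with simplices:

  0-simplices (8): [v_0], [v_1], [v_2], [v_3], [v_4], [v_5], [v_6], [v_7]
  1-simplices (24): (24 of them)
  2-simplices (16): (16 of them)

so the chain groups are C_0 ≅ Z^8, C_1 ≅ Z^24, C_2 ≅ Z^16.

∂_1: C_1 → C_0 sends each edge [p,q] (with p < q) to q − p.
As a 8×24 matrix over Z this has rank 7, with invariant factors (1,1,1,1,1,1,1).

∂_2: C_2 → C_1 maps a triangle to the signed sum of its edges. For instance
  ∂[v_0,v_2,v_7] = [v_2,v_7] − [v_0,v_7] + [v_0,v_2],
  ∂[v_1,v_4,v_7] = [v_4,v_7] − [v_1,v_7] + [v_1,v_4].
This gives a 24×16 integer matrix of rank 15; reducing to Smith normal form yields diagonal entries (1,1,1,1,1,1,1,1,1,1,1,1,1,1,1).

Computing H_k = (kernel of ∂_k) / (image of ∂_{k+1}):

  H_0: rank C_0 − rank ∂_1 = 8 − 7 = 1, and the invariant factors of ∂_1 are all 1, so H_0 = Z.
  H_1: rank ker ∂_1 − rank ∂_2 = (24 − 7) − 15 = 2, and the invariant factors of ∂_2 are all 1, so H_1 = Z^2.
  H_2: rank ker ∂_2 − rank ∂_3 = (16 − 15) − 0 = 1, and there is no ∂_3, so H_2 = Z.

As a check, the Euler characteristic is 8 − 24 + 16 = 0, which agrees with 1 − 2 + 1 = 0.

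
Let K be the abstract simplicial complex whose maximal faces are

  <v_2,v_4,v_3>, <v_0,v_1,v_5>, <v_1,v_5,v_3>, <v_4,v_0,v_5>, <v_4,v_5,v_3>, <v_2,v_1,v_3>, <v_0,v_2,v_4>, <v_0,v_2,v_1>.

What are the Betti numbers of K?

b_0 = 1, b_1 = 0, b_2 = 1.

We work with the vertex ordering v_0 < v_1 < v_2 < v_3 < v_4 < v_5. The simplices of K, each written with vertices in increasing order, are:

  0-simplices (6): [v_0], [v_1], [v_2], [v_3], [v_4], [v_5]
  1-simplices (12): [v_0,v_1], [v_0,v_2], [v_0,v_4], [v_0,v_5], [v_1,v_2], [v_1,v_3], [v_1,v_5], [v_2,v_3], [v_2,v_4], [v_3,v_4], [v_3,v_5], [v_4,v_5]
  2-simplices (8): [v_0,v_1,v_2], [v_0,v_1,v_5], [v_0,v_2,v_4], [v_0,v_4,v_5], [v_1,v_2,v_3], [v_1,v_3,v_5], [v_2,v_3,v_4], [v_3,v_4,v_5]

so the chain groups are C_0 ≅ Z^6, C_1 ≅ Z^12, C_2 ≅ Z^8.

∂_1: C_1 → C_0 is given by ∂[p,q] = [q] − [p]. For instance
  ∂[v_2,v_3] = [v_3] − [v_2].
As a 6×12 matrix over Z this has rank 5, with invariant factors (1,1,1,1,1).

The boundary map ∂_2: C_2 → C_1 maps a triangle to the signed sum of its edges. For instance
  ∂[v_0,v_1,v_5] = [v_1,v_5] − [v_0,v_5] + [v_0,v_1],
  ∂[v_1,v_3,v_5] = [v_3,v_5] − [v_1,v_5] + [v_1,v_3].
The resulting 12×8 matrix has rank 7, and its Smith normal form has invariant factors (1,1,1,1,1,1,1).

Computing H_k = (kernel of ∂_k) / (image of ∂_{k+1}):

  H_0: rank C_0 − rank ∂_1 = 6 − 5 = 1, and the invariant factors of ∂_1 are all 1, so H_0 = Z.
  H_1: rank ker ∂_1 − rank ∂_2 = (12 − 5) − 7 = 0, and the invariant factors of ∂_2 are all 1, so H_1 = 0.
  H_2: rank ker ∂_2 − rank ∂_3 = (8 − 7) − 0 = 1, and there is no ∂_3, so H_2 = Z.

As a check, the Euler characteristic is 6 − 12 + 8 = 2, which agrees with 1 − 0 + 1 = 2.

Hence the Betti numbers are b_0 = 1, b_1 = 0, b_2 = 1.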